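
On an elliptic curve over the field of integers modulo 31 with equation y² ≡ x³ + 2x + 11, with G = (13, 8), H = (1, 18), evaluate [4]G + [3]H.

(26, 0)

First 4G:
Repeated addition: build up to 4G.
2G: tangent at (13, 8): λ = (3·13² + 2)/(2·8) ≡ 13/16. 16⁻¹ ≡ 2 (mod 31) since 16·2 = 32 ≡ 1, so λ ≡ 13·2 ≡ 26.
  x = λ² - 13 - 13 = 676 - 26 ≡ 30; y = λ·(13 - 30) - 8 ≡ 15. → (30, 15)
3G: (30, 15) + (13, 8). λ = (8 - 15)/(13 - 30) ≡ 24/14 mod 31. 14⁻¹ ≡ 20 (mod 31), so λ ≡ 15.
  x = λ² - 30 - 13 = 225 - 43 ≡ 27; y = λ·(30 - 27) - 15 ≡ 30. → (27, 30)
4G: (27, 30) + (13, 8). λ = (8 - 30)/(13 - 27) ≡ 9/17 mod 31. 17⁻¹ ≡ 11 (mod 31) since 17·11 = 187 ≡ 1, so λ ≡ 6.
  x = λ² - 27 - 13 = 36 - 40 ≡ 27; y = λ·(27 - 27) - 30 ≡ 1. → (27, 1)
4G = (27, 1).
Next 3H:
Repeated addition: build up to 3H.
2H: tangent at (1, 18): λ = (3·1² + 2)/(2·18) ≡ 5/5. 5⁻¹ ≡ 25 (mod 31), so λ ≡ 5·25 ≡ 1.
  x = λ² - 1 - 1 = 1 - 2 ≡ 30; y = λ·(1 - 30) - 18 ≡ 15. → (30, 15)
3H: (30, 15) + (1, 18). λ = (18 - 15)/(1 - 30) ≡ 3/2 mod 31. 2⁻¹ ≡ 16 (mod 31) since 2·16 = 32 ≡ 1, so λ ≡ 17.
  x = λ² - 30 - 1 = 289 - 31 ≡ 10; y = λ·(30 - 10) - 15 ≡ 15. → (10, 15)
3H = (10, 15).
Finally 4G + 3H:
(27, 1) + (10, 15). λ = (15 - 1)/(10 - 27) ≡ 14/14 mod 31. 14⁻¹ ≡ 20 (mod 31), so λ ≡ 1.
  x = λ² - 27 - 10 = 1 - 37 ≡ 26; y = λ·(27 - 26) - 1 ≡ 0. → (26, 0)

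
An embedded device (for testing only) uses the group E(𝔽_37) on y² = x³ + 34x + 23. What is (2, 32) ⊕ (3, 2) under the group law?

(2, 32) + (3, 2). λ = (2 - 32)/(3 - 2) ≡ 7/1 mod 37. 1⁻¹ ≡ 1 (mod 37), so λ ≡ 7.
  x = λ² - 2 - 3 = 49 - 5 ≡ 7; y = λ·(2 - 7) - 32 ≡ 7. → (7, 7)

(7, 7)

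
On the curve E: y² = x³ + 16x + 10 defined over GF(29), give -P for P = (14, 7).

(14, 22)

-(14, 7) = (14, -7 mod 29) = (14, 22).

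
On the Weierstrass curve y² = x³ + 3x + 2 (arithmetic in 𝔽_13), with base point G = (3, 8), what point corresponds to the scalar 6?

Repeated addition: build up to 6G.
2G: tangent at (3, 8): λ = (3·3² + 3)/(2·8) ≡ 4/3. 3⁻¹ ≡ 9 (mod 13), so λ ≡ 4·9 ≡ 10.
  x = λ² - 3 - 3 = 100 - 6 ≡ 3; y = λ·(3 - 3) - 8 ≡ 5. → (3, 5)
3G: (3, 5) + (3, 8): same x and y₁ ≡ -y₂, so the sum is ∞.
4G: ∞ + (3, 8) = (3, 8) (identity).
5G: tangent at (3, 8): λ = (3·3² + 3)/(2·8) ≡ 4/3. 3⁻¹ ≡ 9 (mod 13), so λ ≡ 4·9 ≡ 10.
  x = λ² - 3 - 3 = 100 - 6 ≡ 3; y = λ·(3 - 3) - 8 ≡ 5. → (3, 5)
6G: (3, 5) + (3, 8): same x and y₁ ≡ -y₂, so the sum is ∞.

O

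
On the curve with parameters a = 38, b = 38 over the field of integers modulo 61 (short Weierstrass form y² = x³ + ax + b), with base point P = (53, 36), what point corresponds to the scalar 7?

Repeated addition: build up to 7P.
2P: tangent at (53, 36): λ = (3·53² + 38)/(2·36) ≡ 47/11. 11⁻¹ ≡ 50 (mod 61), so λ ≡ 47·50 ≡ 32.
  x = λ² - 53 - 53 = 1024 - 106 ≡ 3; y = λ·(53 - 3) - 36 ≡ 39. → (3, 39)
3P: (3, 39) + (53, 36). λ = (36 - 39)/(53 - 3) ≡ 58/50 mod 61. 50⁻¹ ≡ 11 (mod 61) since 50·11 = 550 ≡ 1, so λ ≡ 28.
  x = λ² - 3 - 53 = 784 - 56 ≡ 57; y = λ·(3 - 57) - 39 ≡ 35. → (57, 35)
4P: (57, 35) + (53, 36). λ = (36 - 35)/(53 - 57) ≡ 1/57 mod 61. 57⁻¹ ≡ 15 (mod 61), so λ ≡ 15.
  x = λ² - 57 - 53 = 225 - 110 ≡ 54; y = λ·(57 - 54) - 35 ≡ 10. → (54, 10)
5P: (54, 10) + (53, 36). λ = (36 - 10)/(53 - 54) ≡ 26/60 mod 61. 60⁻¹ ≡ 60 (mod 61), so λ ≡ 35.
  x = λ² - 54 - 53 = 1225 - 107 ≡ 20; y = λ·(54 - 20) - 10 ≡ 21. → (20, 21)
6P: (20, 21) + (53, 36). λ = (36 - 21)/(53 - 20) ≡ 15/33 mod 61. 33⁻¹ ≡ 37 (mod 61), so λ ≡ 6.
  x = λ² - 20 - 53 = 36 - 73 ≡ 24; y = λ·(20 - 24) - 21 ≡ 16. → (24, 16)
7P: (24, 16) + (53, 36). λ = (36 - 16)/(53 - 24) ≡ 20/29 mod 61. 29⁻¹ ≡ 40 (mod 61) since 29·40 = 1160 ≡ 1, so λ ≡ 7.
  x = λ² - 24 - 53 = 49 - 77 ≡ 33; y = λ·(24 - 33) - 16 ≡ 43. → (33, 43)

(33, 43)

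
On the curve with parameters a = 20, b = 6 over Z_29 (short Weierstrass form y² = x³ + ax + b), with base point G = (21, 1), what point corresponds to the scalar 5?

(0, 8)

Double-and-add on 5 = (101)₂. Start with G = (21, 1) for the leading 1-bit.
double: tangent at (21, 1): λ = (3·21² + 20)/(2·1) ≡ 9/2. 2⁻¹ ≡ 15 (mod 29), so λ ≡ 9·15 ≡ 19.
  x = λ² - 21 - 21 = 361 - 42 ≡ 0; y = λ·(21 - 0) - 1 ≡ 21. → (0, 21)
double: tangent at (0, 21): λ = (3·0² + 20)/(2·21) ≡ 20/13. 13⁻¹ ≡ 9 (mod 29), so λ ≡ 20·9 ≡ 6.
  x = λ² - 0 - 0 = 36 - 0 ≡ 7; y = λ·(0 - 7) - 21 ≡ 24. → (7, 24)
add G: (7, 24) + (21, 1). λ = (1 - 24)/(21 - 7) ≡ 6/14 mod 29. 14⁻¹ ≡ 27 (mod 29) since 14·27 = 378 ≡ 1, so λ ≡ 17.
  x = λ² - 7 - 21 = 289 - 28 ≡ 0; y = λ·(7 - 0) - 24 ≡ 8. → (0, 8)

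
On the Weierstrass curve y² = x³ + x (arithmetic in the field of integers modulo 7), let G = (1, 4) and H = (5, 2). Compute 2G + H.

(3, 3)

First 2G:
Repeated addition: build up to 2G.
2G: tangent at (1, 4): λ = (3·1² + 1)/(2·4) ≡ 4/1. 1⁻¹ ≡ 1 (mod 7), so λ ≡ 4·1 ≡ 4.
  x = λ² - 1 - 1 = 16 - 2 ≡ 0; y = λ·(1 - 0) - 4 ≡ 0. → (0, 0)
2G = (0, 0).
Finally 2G + H:
(0, 0) + (5, 2). λ = (2 - 0)/(5 - 0) ≡ 2/5 mod 7. 5⁻¹ ≡ 3 (mod 7) since 5·3 = 15 ≡ 1, so λ ≡ 6.
  x = λ² - 0 - 5 = 36 - 5 ≡ 3; y = λ·(0 - 3) - 0 ≡ 3. → (3, 3)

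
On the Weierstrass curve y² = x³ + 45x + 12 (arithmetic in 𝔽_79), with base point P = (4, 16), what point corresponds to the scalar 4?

(46, 73)

Repeated addition: build up to 4P.
2P: tangent at (4, 16): λ = (3·4² + 45)/(2·16) ≡ 14/32. 32⁻¹ ≡ 42 (mod 79), so λ ≡ 14·42 ≡ 35.
  x = λ² - 4 - 4 = 1225 - 8 ≡ 32; y = λ·(4 - 32) - 16 ≡ 31. → (32, 31)
3P: (32, 31) + (4, 16). λ = (16 - 31)/(4 - 32) ≡ 64/51 mod 79. 51⁻¹ ≡ 31 (mod 79) since 51·31 = 1581 ≡ 1, so λ ≡ 9.
  x = λ² - 32 - 4 = 81 - 36 ≡ 45; y = λ·(32 - 45) - 31 ≡ 10. → (45, 10)
4P: (45, 10) + (4, 16). λ = (16 - 10)/(4 - 45) ≡ 6/38 mod 79. 38⁻¹ ≡ 52 (mod 79), so λ ≡ 75.
  x = λ² - 45 - 4 = 5625 - 49 ≡ 46; y = λ·(45 - 46) - 10 ≡ 73. → (46, 73)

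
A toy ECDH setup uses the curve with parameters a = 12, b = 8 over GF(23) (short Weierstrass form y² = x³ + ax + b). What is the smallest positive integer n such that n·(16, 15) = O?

2P: tangent at (16, 15): λ = (3·16² + 12)/(2·15) ≡ 21/7. 7⁻¹ ≡ 10 (mod 23) since 7·10 = 70 ≡ 1, so λ ≡ 21·10 ≡ 3.
  x = λ² - 16 - 16 = 9 - 32 ≡ 0; y = λ·(16 - 0) - 15 ≡ 10. → (0, 10)
3P: (0, 10) + (16, 15). λ = (15 - 10)/(16 - 0) ≡ 5/16 mod 23. 16⁻¹ ≡ 13 (mod 23) since 16·13 = 208 ≡ 1, so λ ≡ 19.
  x = λ² - 0 - 16 = 361 - 16 ≡ 0; y = λ·(0 - 0) - 10 ≡ 13. → (0, 13)
4P: (0, 13) + (16, 15). λ = (15 - 13)/(16 - 0) ≡ 2/16 mod 23. 16⁻¹ ≡ 13 (mod 23), so λ ≡ 3.
  x = λ² - 0 - 16 = 9 - 16 ≡ 16; y = λ·(0 - 16) - 13 ≡ 8. → (16, 8)
5P: (16, 8) + (16, 15): same x and y₁ ≡ -y₂, so the sum is O.
5P = O, so the order is 5.

5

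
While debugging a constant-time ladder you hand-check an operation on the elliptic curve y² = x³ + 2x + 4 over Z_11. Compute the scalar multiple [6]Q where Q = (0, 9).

(7, 8)

Double-and-add on 6 = (110)₂. Start with Q = (0, 9) for the leading 1-bit.
double: tangent at (0, 9): λ = (3·0² + 2)/(2·9) ≡ 2/7. 7⁻¹ ≡ 8 (mod 11) since 7·8 = 56 ≡ 1, so λ ≡ 2·8 ≡ 5.
  x = λ² - 0 - 0 = 25 - 0 ≡ 3; y = λ·(0 - 3) - 9 ≡ 9. → (3, 9)
add Q: (3, 9) + (0, 9). λ = (9 - 9)/(0 - 3) ≡ 0/8 mod 11. 8⁻¹ ≡ 7 (mod 11), so λ ≡ 0.
  x = λ² - 3 - 0 = 0 - 3 ≡ 8; y = λ·(3 - 8) - 9 ≡ 2. → (8, 2)
double: tangent at (8, 2): λ = (3·8² + 2)/(2·2) ≡ 7/4. 4⁻¹ ≡ 3 (mod 11), so λ ≡ 7·3 ≡ 10.
  x = λ² - 8 - 8 = 100 - 16 ≡ 7; y = λ·(8 - 7) - 2 ≡ 8. → (7, 8)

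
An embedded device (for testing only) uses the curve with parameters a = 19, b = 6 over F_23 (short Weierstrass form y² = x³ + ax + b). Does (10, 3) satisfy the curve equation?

y² = 3² ≡ 9; x³ + 19x + 6 = 1196 ≡ 0 (mod 23). 9 ≠ 0.

no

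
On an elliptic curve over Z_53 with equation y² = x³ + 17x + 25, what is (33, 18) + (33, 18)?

(49, 30)

tangent at (33, 18): λ = (3·33² + 17)/(2·18) ≡ 51/36. 36⁻¹ ≡ 28 (mod 53) since 36·28 = 1008 ≡ 1, so λ ≡ 51·28 ≡ 50.
  x = λ² - 33 - 33 = 2500 - 66 ≡ 49; y = λ·(33 - 49) - 18 ≡ 30. → (49, 30)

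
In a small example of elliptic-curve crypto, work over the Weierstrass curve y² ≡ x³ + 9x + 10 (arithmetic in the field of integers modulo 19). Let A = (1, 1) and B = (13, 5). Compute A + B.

(3, 11)

(1, 1) + (13, 5). λ = (5 - 1)/(13 - 1) ≡ 4/12 mod 19. 12⁻¹ ≡ 8 (mod 19), so λ ≡ 13.
  x = λ² - 1 - 13 = 169 - 14 ≡ 3; y = λ·(1 - 3) - 1 ≡ 11. → (3, 11)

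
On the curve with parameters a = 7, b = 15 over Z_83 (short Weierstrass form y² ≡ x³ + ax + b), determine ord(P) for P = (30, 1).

3

2P: tangent at (30, 1): λ = (3·30² + 7)/(2·1) ≡ 51/2. 2⁻¹ ≡ 42 (mod 83), so λ ≡ 51·42 ≡ 67.
  x = λ² - 30 - 30 = 4489 - 60 ≡ 30; y = λ·(30 - 30) - 1 ≡ 82. → (30, 82)
3P: (30, 82) + (30, 1): same x and y₁ ≡ -y₂, so the sum is 𝒪.
3P = 𝒪, so the order is 3.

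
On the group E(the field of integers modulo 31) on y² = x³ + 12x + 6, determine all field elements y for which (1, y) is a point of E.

x³ + 12x + 6 = 19 ≡ 19 (mod 31).
Square roots of 19 mod 31: 9 and 22 (since 9² = 81 ≡ 19).

9, 22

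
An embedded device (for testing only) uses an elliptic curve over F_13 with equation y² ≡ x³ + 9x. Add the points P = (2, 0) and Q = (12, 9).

(8, 5)

(2, 0) + (12, 9). λ = (9 - 0)/(12 - 2) ≡ 9/10 mod 13. 10⁻¹ ≡ 4 (mod 13), so λ ≡ 10.
  x = λ² - 2 - 12 = 100 - 14 ≡ 8; y = λ·(2 - 8) - 0 ≡ 5. → (8, 5)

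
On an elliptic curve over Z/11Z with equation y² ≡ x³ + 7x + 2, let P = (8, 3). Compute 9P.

Double-and-add on 9 = (1001)₂. Start with P = (8, 3) for the leading 1-bit.
double: tangent at (8, 3): λ = (3·8² + 7)/(2·3) ≡ 1/6. 6⁻¹ ≡ 2 (mod 11) since 6·2 = 12 ≡ 1, so λ ≡ 1·2 ≡ 2.
  x = λ² - 8 - 8 = 4 - 16 ≡ 10; y = λ·(8 - 10) - 3 ≡ 4. → (10, 4)
double: tangent at (10, 4): λ = (3·10² + 7)/(2·4) ≡ 10/8. 8⁻¹ ≡ 7 (mod 11), so λ ≡ 10·7 ≡ 4.
  x = λ² - 10 - 10 = 16 - 20 ≡ 7; y = λ·(10 - 7) - 4 ≡ 8. → (7, 8)
double: tangent at (7, 8): λ = (3·7² + 7)/(2·8) ≡ 0/5. 5⁻¹ ≡ 9 (mod 11), so λ ≡ 0·9 ≡ 0.
  x = λ² - 7 - 7 = 0 - 14 ≡ 8; y = λ·(7 - 8) - 8 ≡ 3. → (8, 3)
add P: tangent at (8, 3): λ = (3·8² + 7)/(2·3) ≡ 1/6. 6⁻¹ ≡ 2 (mod 11) since 6·2 = 12 ≡ 1, so λ ≡ 1·2 ≡ 2.
  x = λ² - 8 - 8 = 4 - 16 ≡ 10; y = λ·(8 - 10) - 3 ≡ 4. → (10, 4)

(10, 4)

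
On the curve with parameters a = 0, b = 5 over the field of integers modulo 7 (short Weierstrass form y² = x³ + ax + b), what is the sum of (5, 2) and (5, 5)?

The two points share x = 5 and their y-coordinates satisfy 2 + 5 ≡ 0 (mod 7), so they are inverses. Their sum is 𝒪.

O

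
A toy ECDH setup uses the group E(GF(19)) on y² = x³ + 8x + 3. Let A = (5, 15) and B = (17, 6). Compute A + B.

(13, 10)

(5, 15) + (17, 6). λ = (6 - 15)/(17 - 5) ≡ 10/12 mod 19. 12⁻¹ ≡ 8 (mod 19), so λ ≡ 4.
  x = λ² - 5 - 17 = 16 - 22 ≡ 13; y = λ·(5 - 13) - 15 ≡ 10. → (13, 10)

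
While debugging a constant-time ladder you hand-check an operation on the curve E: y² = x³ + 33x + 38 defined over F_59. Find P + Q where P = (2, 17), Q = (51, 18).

(2, 17) + (51, 18). λ = (18 - 17)/(51 - 2) ≡ 1/49 mod 59. 49⁻¹ ≡ 53 (mod 59), so λ ≡ 53.
  x = λ² - 2 - 51 = 2809 - 53 ≡ 42; y = λ·(2 - 42) - 17 ≡ 46. → (42, 46)

(42, 46)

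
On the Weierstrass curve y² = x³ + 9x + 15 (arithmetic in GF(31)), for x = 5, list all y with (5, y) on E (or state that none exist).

none

x³ + 9x + 15 = 185 ≡ 30 (mod 31).
30 is a non-residue mod 31; no y exists.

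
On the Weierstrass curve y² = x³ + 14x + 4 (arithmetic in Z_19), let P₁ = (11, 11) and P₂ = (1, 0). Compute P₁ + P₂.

(11, 11) + (1, 0). λ = (0 - 11)/(1 - 11) ≡ 8/9 mod 19. 9⁻¹ ≡ 17 (mod 19), so λ ≡ 3.
  x = λ² - 11 - 1 = 9 - 12 ≡ 16; y = λ·(11 - 16) - 11 ≡ 12. → (16, 12)

(16, 12)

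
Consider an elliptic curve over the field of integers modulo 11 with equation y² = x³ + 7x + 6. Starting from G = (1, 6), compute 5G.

(5, 1)

Double-and-add on 5 = (101)₂. Start with G = (1, 6) for the leading 1-bit.
double: tangent at (1, 6): λ = (3·1² + 7)/(2·6) ≡ 10/1. 1⁻¹ ≡ 1 (mod 11) since 1·1 = 1 ≡ 1, so λ ≡ 10·1 ≡ 10.
  x = λ² - 1 - 1 = 100 - 2 ≡ 10; y = λ·(1 - 10) - 6 ≡ 3. → (10, 3)
double: tangent at (10, 3): λ = (3·10² + 7)/(2·3) ≡ 10/6. 6⁻¹ ≡ 2 (mod 11), so λ ≡ 10·2 ≡ 9.
  x = λ² - 10 - 10 = 81 - 20 ≡ 6; y = λ·(10 - 6) - 3 ≡ 0. → (6, 0)
add G: (6, 0) + (1, 6). λ = (6 - 0)/(1 - 6) ≡ 6/6 mod 11. 6⁻¹ ≡ 2 (mod 11) since 6·2 = 12 ≡ 1, so λ ≡ 1.
  x = λ² - 6 - 1 = 1 - 7 ≡ 5; y = λ·(6 - 5) - 0 ≡ 1. → (5, 1)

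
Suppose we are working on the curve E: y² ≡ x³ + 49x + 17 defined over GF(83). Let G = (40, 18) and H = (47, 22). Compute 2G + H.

(52, 74)

First 2G:
Repeated addition: build up to 2G.
2G: tangent at (40, 18): λ = (3·40² + 49)/(2·18) ≡ 35/36. 36⁻¹ ≡ 30 (mod 83), so λ ≡ 35·30 ≡ 54.
  x = λ² - 40 - 40 = 2916 - 80 ≡ 14; y = λ·(40 - 14) - 18 ≡ 58. → (14, 58)
2G = (14, 58).
Finally 2G + H:
(14, 58) + (47, 22). λ = (22 - 58)/(47 - 14) ≡ 47/33 mod 83. 33⁻¹ ≡ 78 (mod 83), so λ ≡ 14.
  x = λ² - 14 - 47 = 196 - 61 ≡ 52; y = λ·(14 - 52) - 58 ≡ 74. → (52, 74)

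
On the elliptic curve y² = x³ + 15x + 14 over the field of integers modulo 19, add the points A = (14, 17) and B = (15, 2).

(14, 17) + (15, 2). λ = (2 - 17)/(15 - 14) ≡ 4/1 mod 19. 1⁻¹ ≡ 1 (mod 19), so λ ≡ 4.
  x = λ² - 14 - 15 = 16 - 29 ≡ 6; y = λ·(14 - 6) - 17 ≡ 15. → (6, 15)

(6, 15)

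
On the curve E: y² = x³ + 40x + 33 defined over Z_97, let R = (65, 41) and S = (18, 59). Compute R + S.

(61, 7)

(65, 41) + (18, 59). λ = (59 - 41)/(18 - 65) ≡ 18/50 mod 97. 50⁻¹ ≡ 33 (mod 97), so λ ≡ 12.
  x = λ² - 65 - 18 = 144 - 83 ≡ 61; y = λ·(65 - 61) - 41 ≡ 7. → (61, 7)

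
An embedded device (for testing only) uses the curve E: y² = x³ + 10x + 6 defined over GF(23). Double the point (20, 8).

tangent at (20, 8): λ = (3·20² + 10)/(2·8) ≡ 14/16. 16⁻¹ ≡ 13 (mod 23), so λ ≡ 14·13 ≡ 21.
  x = λ² - 20 - 20 = 441 - 40 ≡ 10; y = λ·(20 - 10) - 8 ≡ 18. → (10, 18)

(10, 18)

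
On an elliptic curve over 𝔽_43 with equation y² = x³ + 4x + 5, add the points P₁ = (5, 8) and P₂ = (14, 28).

(30, 32)

(5, 8) + (14, 28). λ = (28 - 8)/(14 - 5) ≡ 20/9 mod 43. 9⁻¹ ≡ 24 (mod 43), so λ ≡ 7.
  x = λ² - 5 - 14 = 49 - 19 ≡ 30; y = λ·(5 - 30) - 8 ≡ 32. → (30, 32)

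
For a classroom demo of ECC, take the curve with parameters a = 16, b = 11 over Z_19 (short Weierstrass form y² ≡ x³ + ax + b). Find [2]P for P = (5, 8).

tangent at (5, 8): λ = (3·5² + 16)/(2·8) ≡ 15/16. 16⁻¹ ≡ 6 (mod 19) since 16·6 = 96 ≡ 1, so λ ≡ 15·6 ≡ 14.
  x = λ² - 5 - 5 = 196 - 10 ≡ 15; y = λ·(5 - 15) - 8 ≡ 4. → (15, 4)

(15, 4)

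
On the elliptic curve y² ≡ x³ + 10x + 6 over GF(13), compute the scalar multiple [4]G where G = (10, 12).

(11, 2)

Repeated addition: build up to 4G.
2G: tangent at (10, 12): λ = (3·10² + 10)/(2·12) ≡ 11/11. 11⁻¹ ≡ 6 (mod 13) since 11·6 = 66 ≡ 1, so λ ≡ 11·6 ≡ 1.
  x = λ² - 10 - 10 = 1 - 20 ≡ 7; y = λ·(10 - 7) - 12 ≡ 4. → (7, 4)
3G: (7, 4) + (10, 12). λ = (12 - 4)/(10 - 7) ≡ 8/3 mod 13. 3⁻¹ ≡ 9 (mod 13), so λ ≡ 7.
  x = λ² - 7 - 10 = 49 - 17 ≡ 6; y = λ·(7 - 6) - 4 ≡ 3. → (6, 3)
4G: (6, 3) + (10, 12). λ = (12 - 3)/(10 - 6) ≡ 9/4 mod 13. 4⁻¹ ≡ 10 (mod 13) since 4·10 = 40 ≡ 1, so λ ≡ 12.
  x = λ² - 6 - 10 = 144 - 16 ≡ 11; y = λ·(6 - 11) - 3 ≡ 2. → (11, 2)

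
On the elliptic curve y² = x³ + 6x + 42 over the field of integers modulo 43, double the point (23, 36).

(33, 33)

tangent at (23, 36): λ = (3·23² + 6)/(2·36) ≡ 2/29. 29⁻¹ ≡ 3 (mod 43) since 29·3 = 87 ≡ 1, so λ ≡ 2·3 ≡ 6.
  x = λ² - 23 - 23 = 36 - 46 ≡ 33; y = λ·(23 - 33) - 36 ≡ 33. → (33, 33)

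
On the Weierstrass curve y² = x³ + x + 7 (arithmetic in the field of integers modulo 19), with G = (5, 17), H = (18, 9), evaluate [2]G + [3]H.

(9, 2)

First 2G:
Repeated addition: build up to 2G.
2G: tangent at (5, 17): λ = (3·5² + 1)/(2·17) ≡ 0/15. 15⁻¹ ≡ 14 (mod 19), so λ ≡ 0·14 ≡ 0.
  x = λ² - 5 - 5 = 0 - 10 ≡ 9; y = λ·(5 - 9) - 17 ≡ 2. → (9, 2)
2G = (9, 2).
Next 3H:
Repeated addition: build up to 3H.
2H: tangent at (18, 9): λ = (3·18² + 1)/(2·9) ≡ 4/18. 18⁻¹ ≡ 18 (mod 19), so λ ≡ 4·18 ≡ 15.
  x = λ² - 18 - 18 = 225 - 36 ≡ 18; y = λ·(18 - 18) - 9 ≡ 10. → (18, 10)
3H: (18, 10) + (18, 9): same x and y₁ ≡ -y₂, so the sum is O.
3H = O.
Finally 2G + 3H:
(9, 2) + O = (9, 2) (identity).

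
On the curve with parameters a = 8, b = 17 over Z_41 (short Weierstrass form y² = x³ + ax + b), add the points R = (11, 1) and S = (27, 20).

(35, 32)

(11, 1) + (27, 20). λ = (20 - 1)/(27 - 11) ≡ 19/16 mod 41. 16⁻¹ ≡ 18 (mod 41), so λ ≡ 14.
  x = λ² - 11 - 27 = 196 - 38 ≡ 35; y = λ·(11 - 35) - 1 ≡ 32. → (35, 32)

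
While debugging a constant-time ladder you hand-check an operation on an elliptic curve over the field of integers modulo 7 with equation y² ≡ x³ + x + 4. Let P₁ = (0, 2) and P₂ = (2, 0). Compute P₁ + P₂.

(6, 4)

(0, 2) + (2, 0). λ = (0 - 2)/(2 - 0) ≡ 5/2 mod 7. 2⁻¹ ≡ 4 (mod 7), so λ ≡ 6.
  x = λ² - 0 - 2 = 36 - 2 ≡ 6; y = λ·(0 - 6) - 2 ≡ 4. → (6, 4)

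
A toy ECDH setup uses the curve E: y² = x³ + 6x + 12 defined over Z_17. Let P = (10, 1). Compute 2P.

(14, 16)

tangent at (10, 1): λ = (3·10² + 6)/(2·1) ≡ 0/2. 2⁻¹ ≡ 9 (mod 17), so λ ≡ 0·9 ≡ 0.
  x = λ² - 10 - 10 = 0 - 20 ≡ 14; y = λ·(10 - 14) - 1 ≡ 16. → (14, 16)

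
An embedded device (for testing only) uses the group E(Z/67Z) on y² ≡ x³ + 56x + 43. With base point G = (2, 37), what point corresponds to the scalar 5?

Repeated addition: build up to 5G.
2G: tangent at (2, 37): λ = (3·2² + 56)/(2·37) ≡ 1/7. 7⁻¹ ≡ 48 (mod 67), so λ ≡ 1·48 ≡ 48.
  x = λ² - 2 - 2 = 2304 - 4 ≡ 22; y = λ·(2 - 22) - 37 ≡ 8. → (22, 8)
3G: (22, 8) + (2, 37). λ = (37 - 8)/(2 - 22) ≡ 29/47 mod 67. 47⁻¹ ≡ 10 (mod 67) since 47·10 = 470 ≡ 1, so λ ≡ 22.
  x = λ² - 22 - 2 = 484 - 24 ≡ 58; y = λ·(22 - 58) - 8 ≡ 4. → (58, 4)
4G: (58, 4) + (2, 37). λ = (37 - 4)/(2 - 58) ≡ 33/11 mod 67. 11⁻¹ ≡ 61 (mod 67) since 11·61 = 671 ≡ 1, so λ ≡ 3.
  x = λ² - 58 - 2 = 9 - 60 ≡ 16; y = λ·(58 - 16) - 4 ≡ 55. → (16, 55)
5G: (16, 55) + (2, 37). λ = (37 - 55)/(2 - 16) ≡ 49/53 mod 67. 53⁻¹ ≡ 43 (mod 67), so λ ≡ 30.
  x = λ² - 16 - 2 = 900 - 18 ≡ 11; y = λ·(16 - 11) - 55 ≡ 28. → (11, 28)

(11, 28)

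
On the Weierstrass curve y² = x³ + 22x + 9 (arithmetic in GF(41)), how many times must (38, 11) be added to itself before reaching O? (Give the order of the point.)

2P: tangent at (38, 11): λ = (3·38² + 22)/(2·11) ≡ 8/22. 22⁻¹ ≡ 28 (mod 41), so λ ≡ 8·28 ≡ 19.
  x = λ² - 38 - 38 = 361 - 76 ≡ 39; y = λ·(38 - 39) - 11 ≡ 11. → (39, 11)
3P: (39, 11) + (38, 11). λ = (11 - 11)/(38 - 39) ≡ 0/40 mod 41. 40⁻¹ ≡ 40 (mod 41) since 40·40 = 1600 ≡ 1, so λ ≡ 0.
  x = λ² - 39 - 38 = 0 - 77 ≡ 5; y = λ·(39 - 5) - 11 ≡ 30. → (5, 30)
4P: (5, 30) + (38, 11). λ = (11 - 30)/(38 - 5) ≡ 22/33 mod 41. 33⁻¹ ≡ 5 (mod 41) since 33·5 = 165 ≡ 1, so λ ≡ 28.
  x = λ² - 5 - 38 = 784 - 43 ≡ 3; y = λ·(5 - 3) - 30 ≡ 26. → (3, 26)
5P: (3, 26) + (38, 11). λ = (11 - 26)/(38 - 3) ≡ 26/35 mod 41. 35⁻¹ ≡ 34 (mod 41), so λ ≡ 23.
  x = λ² - 3 - 38 = 529 - 41 ≡ 37; y = λ·(3 - 37) - 26 ≡ 12. → (37, 12)
6P: (37, 12) + (38, 11). λ = (11 - 12)/(38 - 37) ≡ 40/1 mod 41. 1⁻¹ ≡ 1 (mod 41), so λ ≡ 40.
  x = λ² - 37 - 38 = 1600 - 75 ≡ 8; y = λ·(37 - 8) - 12 ≡ 0. → (8, 0)
7P: (8, 0) + (38, 11). λ = (11 - 0)/(38 - 8) ≡ 11/30 mod 41. 30⁻¹ ≡ 26 (mod 41), so λ ≡ 40.
  x = λ² - 8 - 38 = 1600 - 46 ≡ 37; y = λ·(8 - 37) - 0 ≡ 29. → (37, 29)
8P: (37, 29) + (38, 11). λ = (11 - 29)/(38 - 37) ≡ 23/1 mod 41. 1⁻¹ ≡ 1 (mod 41), so λ ≡ 23.
  x = λ² - 37 - 38 = 529 - 75 ≡ 3; y = λ·(37 - 3) - 29 ≡ 15. → (3, 15)
9P: (3, 15) + (38, 11). λ = (11 - 15)/(38 - 3) ≡ 37/35 mod 41. 35⁻¹ ≡ 34 (mod 41), so λ ≡ 28.
  x = λ² - 3 - 38 = 784 - 41 ≡ 5; y = λ·(3 - 5) - 15 ≡ 11. → (5, 11)
10P: (5, 11) + (38, 11). λ = (11 - 11)/(38 - 5) ≡ 0/33 mod 41. 33⁻¹ ≡ 5 (mod 41), so λ ≡ 0.
  x = λ² - 5 - 38 = 0 - 43 ≡ 39; y = λ·(5 - 39) - 11 ≡ 30. → (39, 30)
11P: (39, 30) + (38, 11). λ = (11 - 30)/(38 - 39) ≡ 22/40 mod 41. 40⁻¹ ≡ 40 (mod 41), so λ ≡ 19.
  x = λ² - 39 - 38 = 361 - 77 ≡ 38; y = λ·(39 - 38) - 30 ≡ 30. → (38, 30)
12P: (38, 30) + (38, 11): same x and y₁ ≡ -y₂, so the sum is O.
12P = O, so the order is 12.

12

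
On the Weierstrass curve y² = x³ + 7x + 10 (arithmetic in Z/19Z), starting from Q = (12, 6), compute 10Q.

Double-and-add on 10 = (1010)₂. Start with Q = (12, 6) for the leading 1-bit.
double: tangent at (12, 6): λ = (3·12² + 7)/(2·6) ≡ 2/12. 12⁻¹ ≡ 8 (mod 19), so λ ≡ 2·8 ≡ 16.
  x = λ² - 12 - 12 = 256 - 24 ≡ 4; y = λ·(12 - 4) - 6 ≡ 8. → (4, 8)
double: tangent at (4, 8): λ = (3·4² + 7)/(2·8) ≡ 17/16. 16⁻¹ ≡ 6 (mod 19), so λ ≡ 17·6 ≡ 7.
  x = λ² - 4 - 4 = 49 - 8 ≡ 3; y = λ·(4 - 3) - 8 ≡ 18. → (3, 18)
add Q: (3, 18) + (12, 6). λ = (6 - 18)/(12 - 3) ≡ 7/9 mod 19. 9⁻¹ ≡ 17 (mod 19) since 9·17 = 153 ≡ 1, so λ ≡ 5.
  x = λ² - 3 - 12 = 25 - 15 ≡ 10; y = λ·(3 - 10) - 18 ≡ 4. → (10, 4)
double: tangent at (10, 4): λ = (3·10² + 7)/(2·4) ≡ 3/8. 8⁻¹ ≡ 12 (mod 19) since 8·12 = 96 ≡ 1, so λ ≡ 3·12 ≡ 17.
  x = λ² - 10 - 10 = 289 - 20 ≡ 3; y = λ·(10 - 3) - 4 ≡ 1. → (3, 1)

(3, 1)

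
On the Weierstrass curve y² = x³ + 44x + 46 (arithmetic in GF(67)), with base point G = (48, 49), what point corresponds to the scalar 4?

Repeated addition: build up to 4G.
2G: tangent at (48, 49): λ = (3·48² + 44)/(2·49) ≡ 55/31. 31⁻¹ ≡ 13 (mod 67), so λ ≡ 55·13 ≡ 45.
  x = λ² - 48 - 48 = 2025 - 96 ≡ 53; y = λ·(48 - 53) - 49 ≡ 61. → (53, 61)
3G: (53, 61) + (48, 49). λ = (49 - 61)/(48 - 53) ≡ 55/62 mod 67. 62⁻¹ ≡ 40 (mod 67) since 62·40 = 2480 ≡ 1, so λ ≡ 56.
  x = λ² - 53 - 48 = 3136 - 101 ≡ 20; y = λ·(53 - 20) - 61 ≡ 45. → (20, 45)
4G: (20, 45) + (48, 49). λ = (49 - 45)/(48 - 20) ≡ 4/28 mod 67. 28⁻¹ ≡ 12 (mod 67), so λ ≡ 48.
  x = λ² - 20 - 48 = 2304 - 68 ≡ 25; y = λ·(20 - 25) - 45 ≡ 50. → (25, 50)

(25, 50)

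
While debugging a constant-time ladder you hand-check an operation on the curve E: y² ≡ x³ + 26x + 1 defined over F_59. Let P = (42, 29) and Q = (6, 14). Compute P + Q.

(46, 48)

(42, 29) + (6, 14). λ = (14 - 29)/(6 - 42) ≡ 44/23 mod 59. 23⁻¹ ≡ 18 (mod 59) since 23·18 = 414 ≡ 1, so λ ≡ 25.
  x = λ² - 42 - 6 = 625 - 48 ≡ 46; y = λ·(42 - 46) - 29 ≡ 48. → (46, 48)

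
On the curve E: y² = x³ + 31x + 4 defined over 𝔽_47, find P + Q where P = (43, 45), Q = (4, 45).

(43, 45) + (4, 45). λ = (45 - 45)/(4 - 43) ≡ 0/8 mod 47. 8⁻¹ ≡ 6 (mod 47), so λ ≡ 0.
  x = λ² - 43 - 4 = 0 - 47 ≡ 0; y = λ·(43 - 0) - 45 ≡ 2. → (0, 2)

(0, 2)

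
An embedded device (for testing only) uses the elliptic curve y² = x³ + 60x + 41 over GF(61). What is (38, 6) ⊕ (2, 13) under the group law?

(8, 39)

(38, 6) + (2, 13). λ = (13 - 6)/(2 - 38) ≡ 7/25 mod 61. 25⁻¹ ≡ 22 (mod 61), so λ ≡ 32.
  x = λ² - 38 - 2 = 1024 - 40 ≡ 8; y = λ·(38 - 8) - 6 ≡ 39. → (8, 39)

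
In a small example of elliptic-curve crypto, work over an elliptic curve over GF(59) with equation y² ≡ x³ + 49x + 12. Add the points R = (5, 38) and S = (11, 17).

(5, 38) + (11, 17). λ = (17 - 38)/(11 - 5) ≡ 38/6 mod 59. 6⁻¹ ≡ 10 (mod 59) since 6·10 = 60 ≡ 1, so λ ≡ 26.
  x = λ² - 5 - 11 = 676 - 16 ≡ 11; y = λ·(5 - 11) - 38 ≡ 42. → (11, 42)

(11, 42)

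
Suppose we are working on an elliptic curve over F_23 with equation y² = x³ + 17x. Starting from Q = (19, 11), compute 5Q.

Double-and-add on 5 = (101)₂. Start with Q = (19, 11) for the leading 1-bit.
double: tangent at (19, 11): λ = (3·19² + 17)/(2·11) ≡ 19/22. 22⁻¹ ≡ 22 (mod 23), so λ ≡ 19·22 ≡ 4.
  x = λ² - 19 - 19 = 16 - 38 ≡ 1; y = λ·(19 - 1) - 11 ≡ 15. → (1, 15)
double: tangent at (1, 15): λ = (3·1² + 17)/(2·15) ≡ 20/7. 7⁻¹ ≡ 10 (mod 23) since 7·10 = 70 ≡ 1, so λ ≡ 20·10 ≡ 16.
  x = λ² - 1 - 1 = 256 - 2 ≡ 1; y = λ·(1 - 1) - 15 ≡ 8. → (1, 8)
add Q: (1, 8) + (19, 11). λ = (11 - 8)/(19 - 1) ≡ 3/18 mod 23. 18⁻¹ ≡ 9 (mod 23), so λ ≡ 4.
  x = λ² - 1 - 19 = 16 - 20 ≡ 19; y = λ·(1 - 19) - 8 ≡ 12. → (19, 12)

(19, 12)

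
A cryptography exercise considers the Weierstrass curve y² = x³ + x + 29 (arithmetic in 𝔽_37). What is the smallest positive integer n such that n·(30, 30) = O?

5

2P: tangent at (30, 30): λ = (3·30² + 1)/(2·30) ≡ 0/23. 23⁻¹ ≡ 29 (mod 37) since 23·29 = 667 ≡ 1, so λ ≡ 0·29 ≡ 0.
  x = λ² - 30 - 30 = 0 - 60 ≡ 14; y = λ·(30 - 14) - 30 ≡ 7. → (14, 7)
3P: (14, 7) + (30, 30). λ = (30 - 7)/(30 - 14) ≡ 23/16 mod 37. 16⁻¹ ≡ 7 (mod 37), so λ ≡ 13.
  x = λ² - 14 - 30 = 169 - 44 ≡ 14; y = λ·(14 - 14) - 7 ≡ 30. → (14, 30)
4P: (14, 30) + (30, 30). λ = (30 - 30)/(30 - 14) ≡ 0/16 mod 37. 16⁻¹ ≡ 7 (mod 37) since 16·7 = 112 ≡ 1, so λ ≡ 0.
  x = λ² - 14 - 30 = 0 - 44 ≡ 30; y = λ·(14 - 30) - 30 ≡ 7. → (30, 7)
5P: (30, 7) + (30, 30): same x and y₁ ≡ -y₂, so the sum is O.
5P = O, so the order is 5.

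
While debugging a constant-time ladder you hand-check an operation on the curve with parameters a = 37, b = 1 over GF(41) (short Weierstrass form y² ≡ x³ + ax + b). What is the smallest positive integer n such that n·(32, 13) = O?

2P: tangent at (32, 13): λ = (3·32² + 37)/(2·13) ≡ 34/26. 26⁻¹ ≡ 30 (mod 41), so λ ≡ 34·30 ≡ 36.
  x = λ² - 32 - 32 = 1296 - 64 ≡ 2; y = λ·(32 - 2) - 13 ≡ 1. → (2, 1)
3P: (2, 1) + (32, 13). λ = (13 - 1)/(32 - 2) ≡ 12/30 mod 41. 30⁻¹ ≡ 26 (mod 41) since 30·26 = 780 ≡ 1, so λ ≡ 25.
  x = λ² - 2 - 32 = 625 - 34 ≡ 17; y = λ·(2 - 17) - 1 ≡ 34. → (17, 34)
4P: (17, 34) + (32, 13). λ = (13 - 34)/(32 - 17) ≡ 20/15 mod 41. 15⁻¹ ≡ 11 (mod 41), so λ ≡ 15.
  x = λ² - 17 - 32 = 225 - 49 ≡ 12; y = λ·(17 - 12) - 34 ≡ 0. → (12, 0)
5P: (12, 0) + (32, 13). λ = (13 - 0)/(32 - 12) ≡ 13/20 mod 41. 20⁻¹ ≡ 39 (mod 41) since 20·39 = 780 ≡ 1, so λ ≡ 15.
  x = λ² - 12 - 32 = 225 - 44 ≡ 17; y = λ·(12 - 17) - 0 ≡ 7. → (17, 7)
6P: (17, 7) + (32, 13). λ = (13 - 7)/(32 - 17) ≡ 6/15 mod 41. 15⁻¹ ≡ 11 (mod 41), so λ ≡ 25.
  x = λ² - 17 - 32 = 625 - 49 ≡ 2; y = λ·(17 - 2) - 7 ≡ 40. → (2, 40)
7P: (2, 40) + (32, 13). λ = (13 - 40)/(32 - 2) ≡ 14/30 mod 41. 30⁻¹ ≡ 26 (mod 41) since 30·26 = 780 ≡ 1, so λ ≡ 36.
  x = λ² - 2 - 32 = 1296 - 34 ≡ 32; y = λ·(2 - 32) - 40 ≡ 28. → (32, 28)
8P: (32, 28) + (32, 13): same x and y₁ ≡ -y₂, so the sum is O.
8P = O, so the order is 8.

8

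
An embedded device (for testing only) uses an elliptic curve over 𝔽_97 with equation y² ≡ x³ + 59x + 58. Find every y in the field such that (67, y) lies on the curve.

x³ + 59x + 58 = 304774 ≡ 0 (mod 97).
Only y = 0 satisfies y² ≡ 0.

0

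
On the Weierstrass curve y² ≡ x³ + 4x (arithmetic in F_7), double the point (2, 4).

tangent at (2, 4): λ = (3·2² + 4)/(2·4) ≡ 2/1. 1⁻¹ ≡ 1 (mod 7), so λ ≡ 2·1 ≡ 2.
  x = λ² - 2 - 2 = 4 - 4 ≡ 0; y = λ·(2 - 0) - 4 ≡ 0. → (0, 0)

(0, 0)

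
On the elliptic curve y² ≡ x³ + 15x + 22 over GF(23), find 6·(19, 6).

Write P = (19, 6).
Repeated addition: build up to 6P.
2P: tangent at (19, 6): λ = (3·19² + 15)/(2·6) ≡ 17/12. 12⁻¹ ≡ 2 (mod 23) since 12·2 = 24 ≡ 1, so λ ≡ 17·2 ≡ 11.
  x = λ² - 19 - 19 = 121 - 38 ≡ 14; y = λ·(19 - 14) - 6 ≡ 3. → (14, 3)
3P: (14, 3) + (19, 6). λ = (6 - 3)/(19 - 14) ≡ 3/5 mod 23. 5⁻¹ ≡ 14 (mod 23) since 5·14 = 70 ≡ 1, so λ ≡ 19.
  x = λ² - 14 - 19 = 361 - 33 ≡ 6; y = λ·(14 - 6) - 3 ≡ 11. → (6, 11)
4P: (6, 11) + (19, 6). λ = (6 - 11)/(19 - 6) ≡ 18/13 mod 23. 13⁻¹ ≡ 16 (mod 23) since 13·16 = 208 ≡ 1, so λ ≡ 12.
  x = λ² - 6 - 19 = 144 - 25 ≡ 4; y = λ·(6 - 4) - 11 ≡ 13. → (4, 13)
5P: (4, 13) + (19, 6). λ = (6 - 13)/(19 - 4) ≡ 16/15 mod 23. 15⁻¹ ≡ 20 (mod 23) since 15·20 = 300 ≡ 1, so λ ≡ 21.
  x = λ² - 4 - 19 = 441 - 23 ≡ 4; y = λ·(4 - 4) - 13 ≡ 10. → (4, 10)
6P: (4, 10) + (19, 6). λ = (6 - 10)/(19 - 4) ≡ 19/15 mod 23. 15⁻¹ ≡ 20 (mod 23), so λ ≡ 12.
  x = λ² - 4 - 19 = 144 - 23 ≡ 6; y = λ·(4 - 6) - 10 ≡ 12. → (6, 12)

(6, 12)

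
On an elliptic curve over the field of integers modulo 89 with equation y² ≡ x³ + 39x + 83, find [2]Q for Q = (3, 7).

(58, 77)

tangent at (3, 7): λ = (3·3² + 39)/(2·7) ≡ 66/14. 14⁻¹ ≡ 70 (mod 89), so λ ≡ 66·70 ≡ 81.
  x = λ² - 3 - 3 = 6561 - 6 ≡ 58; y = λ·(3 - 58) - 7 ≡ 77. → (58, 77)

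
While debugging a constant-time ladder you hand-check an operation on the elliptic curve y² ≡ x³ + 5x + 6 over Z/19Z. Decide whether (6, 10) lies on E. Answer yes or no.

y² = 10² ≡ 5; x³ + 5x + 6 = 252 ≡ 5 (mod 19). 5 = 5.

yes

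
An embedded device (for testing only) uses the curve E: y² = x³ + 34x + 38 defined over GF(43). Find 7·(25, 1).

Write Q = (25, 1).
Double-and-add on 7 = (111)₂. Start with Q = (25, 1) for the leading 1-bit.
double: tangent at (25, 1): λ = (3·25² + 34)/(2·1) ≡ 17/2. 2⁻¹ ≡ 22 (mod 43), so λ ≡ 17·22 ≡ 30.
  x = λ² - 25 - 25 = 900 - 50 ≡ 33; y = λ·(25 - 33) - 1 ≡ 17. → (33, 17)
add Q: (33, 17) + (25, 1). λ = (1 - 17)/(25 - 33) ≡ 27/35 mod 43. 35⁻¹ ≡ 16 (mod 43), so λ ≡ 2.
  x = λ² - 33 - 25 = 4 - 58 ≡ 32; y = λ·(33 - 32) - 17 ≡ 28. → (32, 28)
double: tangent at (32, 28): λ = (3·32² + 34)/(2·28) ≡ 10/13. 13⁻¹ ≡ 10 (mod 43) since 13·10 = 130 ≡ 1, so λ ≡ 10·10 ≡ 14.
  x = λ² - 32 - 32 = 196 - 64 ≡ 3; y = λ·(32 - 3) - 28 ≡ 34. → (3, 34)
add Q: (3, 34) + (25, 1). λ = (1 - 34)/(25 - 3) ≡ 10/22 mod 43. 22⁻¹ ≡ 2 (mod 43) since 22·2 = 44 ≡ 1, so λ ≡ 20.
  x = λ² - 3 - 25 = 400 - 28 ≡ 28; y = λ·(3 - 28) - 34 ≡ 25. → (28, 25)

(28, 25)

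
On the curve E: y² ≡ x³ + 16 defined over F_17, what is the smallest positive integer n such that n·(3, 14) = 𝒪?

9

2P: tangent at (3, 14): λ = (3·3² + 0)/(2·14) ≡ 10/11. 11⁻¹ ≡ 14 (mod 17), so λ ≡ 10·14 ≡ 4.
  x = λ² - 3 - 3 = 16 - 6 ≡ 10; y = λ·(3 - 10) - 14 ≡ 9. → (10, 9)
3P: (10, 9) + (3, 14). λ = (14 - 9)/(3 - 10) ≡ 5/10 mod 17. 10⁻¹ ≡ 12 (mod 17), so λ ≡ 9.
  x = λ² - 10 - 3 = 81 - 13 ≡ 0; y = λ·(10 - 0) - 9 ≡ 13. → (0, 13)
4P: (0, 13) + (3, 14). λ = (14 - 13)/(3 - 0) ≡ 1/3 mod 17. 3⁻¹ ≡ 6 (mod 17) since 3·6 = 18 ≡ 1, so λ ≡ 6.
  x = λ² - 0 - 3 = 36 - 3 ≡ 16; y = λ·(0 - 16) - 13 ≡ 10. → (16, 10)
5P: (16, 10) + (3, 14). λ = (14 - 10)/(3 - 16) ≡ 4/4 mod 17. 4⁻¹ ≡ 13 (mod 17), so λ ≡ 1.
  x = λ² - 16 - 3 = 1 - 19 ≡ 16; y = λ·(16 - 16) - 10 ≡ 7. → (16, 7)
6P: (16, 7) + (3, 14). λ = (14 - 7)/(3 - 16) ≡ 7/4 mod 17. 4⁻¹ ≡ 13 (mod 17), so λ ≡ 6.
  x = λ² - 16 - 3 = 36 - 19 ≡ 0; y = λ·(16 - 0) - 7 ≡ 4. → (0, 4)
7P: (0, 4) + (3, 14). λ = (14 - 4)/(3 - 0) ≡ 10/3 mod 17. 3⁻¹ ≡ 6 (mod 17), so λ ≡ 9.
  x = λ² - 0 - 3 = 81 - 3 ≡ 10; y = λ·(0 - 10) - 4 ≡ 8. → (10, 8)
8P: (10, 8) + (3, 14). λ = (14 - 8)/(3 - 10) ≡ 6/10 mod 17. 10⁻¹ ≡ 12 (mod 17) since 10·12 = 120 ≡ 1, so λ ≡ 4.
  x = λ² - 10 - 3 = 16 - 13 ≡ 3; y = λ·(10 - 3) - 8 ≡ 3. → (3, 3)
9P: (3, 3) + (3, 14): same x and y₁ ≡ -y₂, so the sum is 𝒪.
9P = 𝒪, so the order is 9.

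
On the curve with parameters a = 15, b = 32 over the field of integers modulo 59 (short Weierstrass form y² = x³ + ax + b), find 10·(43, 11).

Write P = (43, 11).
Repeated addition: build up to 10P.
2P: tangent at (43, 11): λ = (3·43² + 15)/(2·11) ≡ 16/22. 22⁻¹ ≡ 51 (mod 59) since 22·51 = 1122 ≡ 1, so λ ≡ 16·51 ≡ 49.
  x = λ² - 43 - 43 = 2401 - 86 ≡ 14; y = λ·(43 - 14) - 11 ≡ 53. → (14, 53)
3P: (14, 53) + (43, 11). λ = (11 - 53)/(43 - 14) ≡ 17/29 mod 59. 29⁻¹ ≡ 57 (mod 59), so λ ≡ 25.
  x = λ² - 14 - 43 = 625 - 57 ≡ 37; y = λ·(14 - 37) - 53 ≡ 21. → (37, 21)
4P: (37, 21) + (43, 11). λ = (11 - 21)/(43 - 37) ≡ 49/6 mod 59. 6⁻¹ ≡ 10 (mod 59), so λ ≡ 18.
  x = λ² - 37 - 43 = 324 - 80 ≡ 8; y = λ·(37 - 8) - 21 ≡ 29. → (8, 29)
5P: (8, 29) + (43, 11). λ = (11 - 29)/(43 - 8) ≡ 41/35 mod 59. 35⁻¹ ≡ 27 (mod 59) since 35·27 = 945 ≡ 1, so λ ≡ 45.
  x = λ² - 8 - 43 = 2025 - 51 ≡ 27; y = λ·(8 - 27) - 29 ≡ 1. → (27, 1)
6P: (27, 1) + (43, 11). λ = (11 - 1)/(43 - 27) ≡ 10/16 mod 59. 16⁻¹ ≡ 48 (mod 59), so λ ≡ 8.
  x = λ² - 27 - 43 = 64 - 70 ≡ 53; y = λ·(27 - 53) - 1 ≡ 27. → (53, 27)
7P: (53, 27) + (43, 11). λ = (11 - 27)/(43 - 53) ≡ 43/49 mod 59. 49⁻¹ ≡ 53 (mod 59), so λ ≡ 37.
  x = λ² - 53 - 43 = 1369 - 96 ≡ 34; y = λ·(53 - 34) - 27 ≡ 27. → (34, 27)
8P: (34, 27) + (43, 11). λ = (11 - 27)/(43 - 34) ≡ 43/9 mod 59. 9⁻¹ ≡ 46 (mod 59) since 9·46 = 414 ≡ 1, so λ ≡ 31.
  x = λ² - 34 - 43 = 961 - 77 ≡ 58; y = λ·(34 - 58) - 27 ≡ 55. → (58, 55)
9P: (58, 55) + (43, 11). λ = (11 - 55)/(43 - 58) ≡ 15/44 mod 59. 44⁻¹ ≡ 55 (mod 59), so λ ≡ 58.
  x = λ² - 58 - 43 = 3364 - 101 ≡ 18; y = λ·(58 - 18) - 55 ≡ 23. → (18, 23)
10P: (18, 23) + (43, 11). λ = (11 - 23)/(43 - 18) ≡ 47/25 mod 59. 25⁻¹ ≡ 26 (mod 59), so λ ≡ 42.
  x = λ² - 18 - 43 = 1764 - 61 ≡ 51; y = λ·(18 - 51) - 23 ≡ 7. → (51, 7)

(51, 7)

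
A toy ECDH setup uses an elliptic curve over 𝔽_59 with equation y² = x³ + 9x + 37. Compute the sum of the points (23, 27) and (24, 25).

(16, 18)

(23, 27) + (24, 25). λ = (25 - 27)/(24 - 23) ≡ 57/1 mod 59. 1⁻¹ ≡ 1 (mod 59) since 1·1 = 1 ≡ 1, so λ ≡ 57.
  x = λ² - 23 - 24 = 3249 - 47 ≡ 16; y = λ·(23 - 16) - 27 ≡ 18. → (16, 18)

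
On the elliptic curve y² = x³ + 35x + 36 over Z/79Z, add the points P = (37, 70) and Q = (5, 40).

(37, 70) + (5, 40). λ = (40 - 70)/(5 - 37) ≡ 49/47 mod 79. 47⁻¹ ≡ 37 (mod 79), so λ ≡ 75.
  x = λ² - 37 - 5 = 5625 - 42 ≡ 53; y = λ·(37 - 53) - 70 ≡ 73. → (53, 73)

(53, 73)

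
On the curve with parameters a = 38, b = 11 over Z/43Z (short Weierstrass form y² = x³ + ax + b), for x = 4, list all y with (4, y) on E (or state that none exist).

x³ + 38x + 11 = 227 ≡ 12 (mod 43).
12 is a non-residue mod 43; no y exists.

none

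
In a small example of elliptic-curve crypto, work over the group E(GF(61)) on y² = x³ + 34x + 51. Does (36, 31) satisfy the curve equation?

y² = 31² ≡ 46; x³ + 34x + 51 = 47931 ≡ 46 (mod 61). 46 = 46.

yes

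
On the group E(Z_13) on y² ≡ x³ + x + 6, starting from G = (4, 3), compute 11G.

(2, 4)

Repeated addition: build up to 11G.
2G: tangent at (4, 3): λ = (3·4² + 1)/(2·3) ≡ 10/6. 6⁻¹ ≡ 11 (mod 13), so λ ≡ 10·11 ≡ 6.
  x = λ² - 4 - 4 = 36 - 8 ≡ 2; y = λ·(4 - 2) - 3 ≡ 9. → (2, 9)
3G: (2, 9) + (4, 3). λ = (3 - 9)/(4 - 2) ≡ 7/2 mod 13. 2⁻¹ ≡ 7 (mod 13) since 2·7 = 14 ≡ 1, so λ ≡ 10.
  x = λ² - 2 - 4 = 100 - 6 ≡ 3; y = λ·(2 - 3) - 9 ≡ 7. → (3, 7)
4G: (3, 7) + (4, 3). λ = (3 - 7)/(4 - 3) ≡ 9/1 mod 13. 1⁻¹ ≡ 1 (mod 13), so λ ≡ 9.
  x = λ² - 3 - 4 = 81 - 7 ≡ 9; y = λ·(3 - 9) - 7 ≡ 4. → (9, 4)
5G: (9, 4) + (4, 3). λ = (3 - 4)/(4 - 9) ≡ 12/8 mod 13. 8⁻¹ ≡ 5 (mod 13), so λ ≡ 8.
  x = λ² - 9 - 4 = 64 - 13 ≡ 12; y = λ·(9 - 12) - 4 ≡ 11. → (12, 11)
6G: (12, 11) + (4, 3). λ = (3 - 11)/(4 - 12) ≡ 5/5 mod 13. 5⁻¹ ≡ 8 (mod 13), so λ ≡ 1.
  x = λ² - 12 - 4 = 1 - 16 ≡ 11; y = λ·(12 - 11) - 11 ≡ 3. → (11, 3)
7G: (11, 3) + (4, 3). λ = (3 - 3)/(4 - 11) ≡ 0/6 mod 13. 6⁻¹ ≡ 11 (mod 13) since 6·11 = 66 ≡ 1, so λ ≡ 0.
  x = λ² - 11 - 4 = 0 - 15 ≡ 11; y = λ·(11 - 11) - 3 ≡ 10. → (11, 10)
8G: (11, 10) + (4, 3). λ = (3 - 10)/(4 - 11) ≡ 6/6 mod 13. 6⁻¹ ≡ 11 (mod 13), so λ ≡ 1.
  x = λ² - 11 - 4 = 1 - 15 ≡ 12; y = λ·(11 - 12) - 10 ≡ 2. → (12, 2)
9G: (12, 2) + (4, 3). λ = (3 - 2)/(4 - 12) ≡ 1/5 mod 13. 5⁻¹ ≡ 8 (mod 13), so λ ≡ 8.
  x = λ² - 12 - 4 = 64 - 16 ≡ 9; y = λ·(12 - 9) - 2 ≡ 9. → (9, 9)
10G: (9, 9) + (4, 3). λ = (3 - 9)/(4 - 9) ≡ 7/8 mod 13. 8⁻¹ ≡ 5 (mod 13), so λ ≡ 9.
  x = λ² - 9 - 4 = 81 - 13 ≡ 3; y = λ·(9 - 3) - 9 ≡ 6. → (3, 6)
11G: (3, 6) + (4, 3). λ = (3 - 6)/(4 - 3) ≡ 10/1 mod 13. 1⁻¹ ≡ 1 (mod 13) since 1·1 = 1 ≡ 1, so λ ≡ 10.
  x = λ² - 3 - 4 = 100 - 7 ≡ 2; y = λ·(3 - 2) - 6 ≡ 4. → (2, 4)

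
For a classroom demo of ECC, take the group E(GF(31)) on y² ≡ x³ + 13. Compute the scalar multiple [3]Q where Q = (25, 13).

Repeated addition: build up to 3Q.
2Q: tangent at (25, 13): λ = (3·25² + 0)/(2·13) ≡ 15/26. 26⁻¹ ≡ 6 (mod 31), so λ ≡ 15·6 ≡ 28.
  x = λ² - 25 - 25 = 784 - 50 ≡ 21; y = λ·(25 - 21) - 13 ≡ 6. → (21, 6)
3Q: (21, 6) + (25, 13). λ = (13 - 6)/(25 - 21) ≡ 7/4 mod 31. 4⁻¹ ≡ 8 (mod 31), so λ ≡ 25.
  x = λ² - 21 - 25 = 625 - 46 ≡ 21; y = λ·(21 - 21) - 6 ≡ 25. → (21, 25)

(21, 25)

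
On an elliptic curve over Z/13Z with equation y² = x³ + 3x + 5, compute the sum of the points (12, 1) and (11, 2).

(4, 4)

(12, 1) + (11, 2). λ = (2 - 1)/(11 - 12) ≡ 1/12 mod 13. 12⁻¹ ≡ 12 (mod 13), so λ ≡ 12.
  x = λ² - 12 - 11 = 144 - 23 ≡ 4; y = λ·(12 - 4) - 1 ≡ 4. → (4, 4)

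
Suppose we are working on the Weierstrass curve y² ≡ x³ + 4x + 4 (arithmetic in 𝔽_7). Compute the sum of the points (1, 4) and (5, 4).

(1, 4) + (5, 4). λ = (4 - 4)/(5 - 1) ≡ 0/4 mod 7. 4⁻¹ ≡ 2 (mod 7), so λ ≡ 0.
  x = λ² - 1 - 5 = 0 - 6 ≡ 1; y = λ·(1 - 1) - 4 ≡ 3. → (1, 3)

(1, 3)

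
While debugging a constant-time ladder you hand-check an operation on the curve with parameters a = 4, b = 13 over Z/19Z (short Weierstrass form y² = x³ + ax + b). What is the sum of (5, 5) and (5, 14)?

O

The two points share x = 5 and their y-coordinates satisfy 5 + 14 ≡ 0 (mod 19), so they are inverses. Their sum is 𝒪.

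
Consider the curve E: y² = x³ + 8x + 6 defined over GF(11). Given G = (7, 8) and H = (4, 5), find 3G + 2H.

First 3G:
Repeated addition: build up to 3G.
2G: tangent at (7, 8): λ = (3·7² + 8)/(2·8) ≡ 1/5. 5⁻¹ ≡ 9 (mod 11) since 5·9 = 45 ≡ 1, so λ ≡ 1·9 ≡ 9.
  x = λ² - 7 - 7 = 81 - 14 ≡ 1; y = λ·(7 - 1) - 8 ≡ 2. → (1, 2)
3G: (1, 2) + (7, 8). λ = (8 - 2)/(7 - 1) ≡ 6/6 mod 11. 6⁻¹ ≡ 2 (mod 11), so λ ≡ 1.
  x = λ² - 1 - 7 = 1 - 8 ≡ 4; y = λ·(1 - 4) - 2 ≡ 6. → (4, 6)
3G = (4, 6).
Next 2H:
Repeated addition: build up to 2H.
2H: tangent at (4, 5): λ = (3·4² + 8)/(2·5) ≡ 1/10. 10⁻¹ ≡ 10 (mod 11), so λ ≡ 1·10 ≡ 10.
  x = λ² - 4 - 4 = 100 - 8 ≡ 4; y = λ·(4 - 4) - 5 ≡ 6. → (4, 6)
2H = (4, 6).
Finally 3G + 2H:
tangent at (4, 6): λ = (3·4² + 8)/(2·6) ≡ 1/1. 1⁻¹ ≡ 1 (mod 11), so λ ≡ 1·1 ≡ 1.
  x = λ² - 4 - 4 = 1 - 8 ≡ 4; y = λ·(4 - 4) - 6 ≡ 5. → (4, 5)

(4, 5)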